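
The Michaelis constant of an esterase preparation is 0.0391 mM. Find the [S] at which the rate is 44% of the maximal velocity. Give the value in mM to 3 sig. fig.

v/Vmax = [S]/(Km+[S]) = 0.44, so [S] = Km·0.44/(1 − 0.44) = 0.0391 × 0.7857.
[S] = 0.0307 mM.

0.0307 mM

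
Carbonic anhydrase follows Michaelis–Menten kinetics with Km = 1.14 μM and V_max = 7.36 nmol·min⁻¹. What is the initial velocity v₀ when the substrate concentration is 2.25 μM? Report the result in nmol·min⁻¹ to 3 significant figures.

v = Vmax·[S]/(Km + [S]) = 7.36 × 2.25 / (1.14 + 2.25)
  = 16.56 / 3.390 = 4.88 nmol·min⁻¹.

4.88 nmol·min⁻¹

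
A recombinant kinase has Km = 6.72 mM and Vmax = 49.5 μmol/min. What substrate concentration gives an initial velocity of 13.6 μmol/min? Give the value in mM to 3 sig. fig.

Rearranging v = Vmax[S]/(Km+[S]) gives [S] = Km·v/(Vmax − v).
[S] = 6.72 × 13.6 / (49.5 − 13.6) = 91.39/35.90 = 2.55 mM.

2.55 mM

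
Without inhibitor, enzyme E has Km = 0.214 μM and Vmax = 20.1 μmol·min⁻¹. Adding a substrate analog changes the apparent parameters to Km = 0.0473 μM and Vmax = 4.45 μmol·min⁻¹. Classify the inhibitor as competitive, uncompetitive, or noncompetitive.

Both Km and Vmax decrease by the same factor (~4.52-fold) — characteristic of uncompetitive inhibition.

uncompetitive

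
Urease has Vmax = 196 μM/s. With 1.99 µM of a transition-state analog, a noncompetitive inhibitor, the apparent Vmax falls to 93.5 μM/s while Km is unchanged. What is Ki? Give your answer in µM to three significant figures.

1.82 µM

Noncompetitive: Vmax,app = Vmax/α with α = 1 + [I]/Ki.
α = Vmax/Vmax,app = 196/93.5 = 2.096.
Since α = 1 + [I]/Ki, [I]/Ki = 2.096 − 1 = 1.096 and Ki = 1.99/1.096 = 1.82 µM.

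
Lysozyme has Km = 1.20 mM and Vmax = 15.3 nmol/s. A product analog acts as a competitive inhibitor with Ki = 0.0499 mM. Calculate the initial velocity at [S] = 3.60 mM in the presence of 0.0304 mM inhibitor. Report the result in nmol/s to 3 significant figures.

9.96 nmol/s

α = 1 + [I]/Ki = 1 + 0.0304/0.0499 = 1.609.
For a competitive inhibitor, Vmax is unchanged and the apparent Km becomes α·Km: Km,app = 1.93 mM, Vmax,app = 15.3 nmol/s.
v = Vmax,app·[S]/(Km,app + [S]) = 15.3 × 3.60/(1.93 + 3.60) = 9.96 nmol/s.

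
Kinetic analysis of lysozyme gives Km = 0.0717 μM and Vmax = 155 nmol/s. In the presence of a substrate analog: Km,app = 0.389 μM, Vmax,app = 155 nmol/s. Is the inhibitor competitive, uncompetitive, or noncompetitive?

competitive

Km increases (0.0717 → 0.389 μM) while Vmax is unchanged — the hallmark of competitive inhibition.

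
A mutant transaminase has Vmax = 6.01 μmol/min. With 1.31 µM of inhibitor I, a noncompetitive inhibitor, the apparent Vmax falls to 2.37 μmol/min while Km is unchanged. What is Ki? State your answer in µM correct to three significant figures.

0.853 µM

Noncompetitive: Vmax,app = Vmax/α with α = 1 + [I]/Ki.
α = Vmax/Vmax,app = 6.01/2.37 = 2.536.
Since α = 1 + [I]/Ki, [I]/Ki = 2.536 − 1 = 1.536 and Ki = 1.31/1.536 = 0.853 µM.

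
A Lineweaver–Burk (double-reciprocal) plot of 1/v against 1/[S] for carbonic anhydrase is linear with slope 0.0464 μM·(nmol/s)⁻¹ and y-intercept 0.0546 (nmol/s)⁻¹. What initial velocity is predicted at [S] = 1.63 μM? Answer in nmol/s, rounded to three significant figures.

The y-intercept is 1/Vmax, so Vmax = 1/0.0546 = 18.3 nmol/s.
The slope is Km/Vmax, so Km = 0.0464 × 18.3 = 0.850 μM.
Then v = 18.3 × 1.63/(0.850 + 1.63) = 12.0 nmol/s.

12.0 nmol/s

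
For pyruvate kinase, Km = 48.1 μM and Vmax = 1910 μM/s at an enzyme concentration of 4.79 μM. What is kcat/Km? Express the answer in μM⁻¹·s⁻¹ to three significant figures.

8.29 μM⁻¹·s⁻¹

kcat = Vmax/[E]total = 1910/4.79 = 399 s⁻¹.
kcat/Km = 399/48.1 = 8.29 μM⁻¹·s⁻¹.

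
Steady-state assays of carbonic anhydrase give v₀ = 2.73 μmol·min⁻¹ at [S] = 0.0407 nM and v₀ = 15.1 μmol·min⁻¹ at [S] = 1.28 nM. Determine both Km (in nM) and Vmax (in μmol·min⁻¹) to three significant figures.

Km = 0.224 nM; Vmax = 17.7 μmol·min⁻¹

From v = Vmax[S]/(Km+[S]), each point gives Vmax = v(Km+[S])/[S].
Equating: 2.73(Km+0.0407)/0.0407 = 15.1(Km+1.28)/1.28.
67.08·Km + 2.73 = 11.80·Km + 15.1, so (67.08 − 11.80)·Km = 15.1 − 2.73.
Km = 12.37/55.28 = 0.224 nM; then Vmax = 2.73(0.224+0.0407)/0.0407 = 17.7 μmol·min⁻¹.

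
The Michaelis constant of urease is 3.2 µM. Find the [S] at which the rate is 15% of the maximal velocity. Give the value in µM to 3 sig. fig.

0.565 µM

v/Vmax = [S]/(Km+[S]) = 0.15, so [S] = Km·0.15/(1 − 0.15) = 3.2 × 0.1765.
[S] = 0.565 µM.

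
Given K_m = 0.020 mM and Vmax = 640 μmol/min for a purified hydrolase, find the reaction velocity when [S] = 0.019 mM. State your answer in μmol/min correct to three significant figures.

312 μmol/min

[S]/(Km+[S]) = 0.019/0.03900 = 0.4872, the fractional saturation.
v = 0.4872 × Vmax = 0.4872 × 640 = 312 μmol/min.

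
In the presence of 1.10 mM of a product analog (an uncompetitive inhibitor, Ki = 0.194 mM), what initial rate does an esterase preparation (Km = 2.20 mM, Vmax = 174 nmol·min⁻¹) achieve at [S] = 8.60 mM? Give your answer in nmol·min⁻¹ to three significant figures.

With α = 1 + [I]/Ki = 1 + 1.10/0.194 = 6.670, the uncompetitive rate law is v = (Vmax/α)·[S] / (Km/α + [S]).
v = (174/6.670)×8.60 / (2.20/6.670 + 8.60) = 224.3/8.930 = 25.1 nmol·min⁻¹.

25.1 nmol·min⁻¹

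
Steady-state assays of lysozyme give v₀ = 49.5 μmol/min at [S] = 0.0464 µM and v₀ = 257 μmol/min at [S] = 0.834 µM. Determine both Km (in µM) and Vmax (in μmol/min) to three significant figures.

Km = 0.274 µM; Vmax = 341 μmol/min

In reciprocal form, 1/v = (Km/Vmax)·(1/[S]) + 1/Vmax. The two points give (1/[S], 1/v) = (21.55, 0.02020) and (1.199, 0.003891).
Slope = (0.02020 − 0.003891)/(21.55 − 1.199) = 0.0008014; intercept = 0.02020 − 0.0008014×21.55 = 0.002930.
Vmax = 1/intercept = 341 μmol/min; Km = slope × Vmax = 0.0008014 × 341 = 0.274 µM.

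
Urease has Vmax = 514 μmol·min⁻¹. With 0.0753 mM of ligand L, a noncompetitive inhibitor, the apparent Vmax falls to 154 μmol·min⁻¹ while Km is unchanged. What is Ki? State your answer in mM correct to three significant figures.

Noncompetitive: Vmax,app = Vmax/α with α = 1 + [I]/Ki.
α = Vmax/Vmax,app = 514/154 = 3.338.
Ki = [I]/(α − 1) = 0.0753/2.338 = 0.0322 mM.

0.0322 mM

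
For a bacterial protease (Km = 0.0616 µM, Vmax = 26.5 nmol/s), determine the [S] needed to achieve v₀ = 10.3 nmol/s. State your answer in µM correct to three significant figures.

0.0392 µM

Rearranging v = Vmax[S]/(Km+[S]) gives [S] = Km·v/(Vmax − v).
[S] = 0.0616 × 10.3 / (26.5 − 10.3) = 0.6345/16.20 = 0.0392 µM.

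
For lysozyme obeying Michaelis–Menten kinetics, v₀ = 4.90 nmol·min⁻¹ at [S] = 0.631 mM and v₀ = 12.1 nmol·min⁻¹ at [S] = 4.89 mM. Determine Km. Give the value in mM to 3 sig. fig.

1.36 mM

From v = Vmax[S]/(Km+[S]), each point gives Vmax = v(Km+[S])/[S].
Equating: 4.90(Km+0.631)/0.631 = 12.1(Km+4.89)/4.89.
7.765·Km + 4.90 = 2.474·Km + 12.1, so (7.765 − 2.474)·Km = 12.1 − 4.90.
Km = 7.200/5.291 = 1.36 mM; then Vmax = 4.90(1.36+0.631)/0.631 = 15.5 nmol·min⁻¹.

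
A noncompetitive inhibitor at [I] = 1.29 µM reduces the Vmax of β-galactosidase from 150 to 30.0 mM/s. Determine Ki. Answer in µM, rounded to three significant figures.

0.322 µM

Noncompetitive: Vmax,app = Vmax/α with α = 1 + [I]/Ki.
α = Vmax/Vmax,app = 150/30.0 = 5.000.
Ki = [I]/(α − 1) = 1.29/4.000 = 0.322 µM.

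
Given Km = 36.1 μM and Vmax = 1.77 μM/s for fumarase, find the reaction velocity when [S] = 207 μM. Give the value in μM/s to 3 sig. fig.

[S]/(Km+[S]) = 207/243.1 = 0.8515, the fractional saturation.
v = 0.8515 × Vmax = 0.8515 × 1.77 = 1.51 μM/s.

1.51 μM/s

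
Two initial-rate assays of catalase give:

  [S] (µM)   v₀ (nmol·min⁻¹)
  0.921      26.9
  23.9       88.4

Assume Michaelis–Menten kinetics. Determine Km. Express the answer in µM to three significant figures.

In reciprocal form, 1/v = (Km/Vmax)·(1/[S]) + 1/Vmax. The two points give (1/[S], 1/v) = (1.086, 0.03717) and (0.04184, 0.01131).
Slope = (0.03717 − 0.01131)/(1.086 − 0.04184) = 0.02477; intercept = 0.03717 − 0.02477×1.086 = 0.01028.
Vmax = 1/intercept = 97.3 nmol·min⁻¹; Km = slope × Vmax = 0.02477 × 97.3 = 2.41 µM.

2.41 µM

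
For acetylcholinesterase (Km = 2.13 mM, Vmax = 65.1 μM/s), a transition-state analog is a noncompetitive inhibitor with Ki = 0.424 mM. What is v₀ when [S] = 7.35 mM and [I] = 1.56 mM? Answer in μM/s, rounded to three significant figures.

α = 1 + [I]/Ki = 1 + 1.56/0.424 = 4.679.
For a noncompetitive inhibitor, Vmax is reduced to Vmax/α while Km is unchanged: Km,app = 2.13 mM, Vmax,app = 13.9 μM/s.
v = Vmax,app·[S]/(Km,app + [S]) = 13.9 × 7.35/(2.13 + 7.35) = 10.8 μM/s.

10.8 μM/s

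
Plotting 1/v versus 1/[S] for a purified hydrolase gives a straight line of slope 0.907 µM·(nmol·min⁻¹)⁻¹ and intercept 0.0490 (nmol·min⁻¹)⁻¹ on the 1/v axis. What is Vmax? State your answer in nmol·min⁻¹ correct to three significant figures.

20.4 nmol·min⁻¹

The y-intercept of a Lineweaver–Burk plot equals 1/Vmax, so Vmax = 1/0.0490 = 20.4 nmol·min⁻¹.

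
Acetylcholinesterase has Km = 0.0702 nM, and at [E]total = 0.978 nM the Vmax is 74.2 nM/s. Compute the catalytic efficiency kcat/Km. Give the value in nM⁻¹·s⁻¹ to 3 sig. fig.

1080 nM⁻¹·s⁻¹

kcat = Vmax/[E]total = 74.2/0.978 = 75.9 s⁻¹.
kcat/Km = 75.9/0.0702 = 1080 nM⁻¹·s⁻¹.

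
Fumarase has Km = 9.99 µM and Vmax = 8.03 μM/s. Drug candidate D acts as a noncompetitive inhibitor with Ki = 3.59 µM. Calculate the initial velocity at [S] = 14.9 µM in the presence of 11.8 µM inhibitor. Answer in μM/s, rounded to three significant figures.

1.12 μM/s

α = 1 + [I]/Ki = 1 + 11.8/3.59 = 4.287.
For a noncompetitive inhibitor, Vmax is reduced to Vmax/α while Km is unchanged: Km,app = 9.99 µM, Vmax,app = 1.87 μM/s.
v = Vmax,app·[S]/(Km,app + [S]) = 1.87 × 14.9/(9.99 + 14.9) = 1.12 μM/s.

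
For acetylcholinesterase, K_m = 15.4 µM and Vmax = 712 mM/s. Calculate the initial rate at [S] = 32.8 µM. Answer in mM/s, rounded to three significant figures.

v = Vmax·[S]/(Km + [S]) = 712 × 32.8 / (15.4 + 32.8)
  = 23350 / 48.20 = 485 mM/s.

485 mM/s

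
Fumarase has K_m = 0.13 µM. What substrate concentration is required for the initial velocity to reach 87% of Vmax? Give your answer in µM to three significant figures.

v/Vmax = [S]/(Km+[S]) = 0.87, so [S] = Km·0.87/(1 − 0.87) = 0.13 × 6.692.
[S] = 0.870 µM.

0.870 µM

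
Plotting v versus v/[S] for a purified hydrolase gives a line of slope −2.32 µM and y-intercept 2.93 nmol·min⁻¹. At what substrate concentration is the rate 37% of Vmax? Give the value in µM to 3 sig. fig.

1.36 µM

The Eadie–Hofstee slope gives Km = 2.32 µM (slope = −Km).
v/Vmax = [S]/(Km+[S]) = 0.37 ⇒ [S] = Km·0.37/(1−0.37) = 2.32 × 0.5873 = 1.36 µM.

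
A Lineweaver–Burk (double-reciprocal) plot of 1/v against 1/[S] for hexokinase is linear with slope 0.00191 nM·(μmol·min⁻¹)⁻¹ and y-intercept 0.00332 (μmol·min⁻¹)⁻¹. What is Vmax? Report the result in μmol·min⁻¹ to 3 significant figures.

301 μmol·min⁻¹

The y-intercept of a Lineweaver–Burk plot equals 1/Vmax, so Vmax = 1/0.00332 = 301 μmol·min⁻¹.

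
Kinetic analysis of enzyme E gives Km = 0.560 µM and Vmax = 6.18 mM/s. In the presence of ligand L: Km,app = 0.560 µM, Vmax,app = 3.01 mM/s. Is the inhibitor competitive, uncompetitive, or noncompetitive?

Vmax decreases (6.18 → 3.01 mM/s) while Km is unchanged — pure noncompetitive inhibition.

noncompetitive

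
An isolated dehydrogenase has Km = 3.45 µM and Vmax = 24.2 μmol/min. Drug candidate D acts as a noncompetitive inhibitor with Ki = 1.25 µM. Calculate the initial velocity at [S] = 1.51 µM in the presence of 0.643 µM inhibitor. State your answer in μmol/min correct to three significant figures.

α = 1 + [I]/Ki = 1 + 0.643/1.25 = 1.514.
For a noncompetitive inhibitor, Vmax is reduced to Vmax/α while Km is unchanged: Km,app = 3.45 µM, Vmax,app = 16.0 μmol/min.
v = Vmax,app·[S]/(Km,app + [S]) = 16.0 × 1.51/(3.45 + 1.51) = 4.86 μmol/min.

4.86 μmol/min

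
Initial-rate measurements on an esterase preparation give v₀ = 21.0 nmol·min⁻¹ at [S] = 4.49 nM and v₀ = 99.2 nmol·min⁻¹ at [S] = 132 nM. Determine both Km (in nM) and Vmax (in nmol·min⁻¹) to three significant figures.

From v = Vmax[S]/(Km+[S]), each point gives Vmax = v(Km+[S])/[S].
Equating: 21.0(Km+4.49)/4.49 = 99.2(Km+132)/132.
4.677·Km + 21.0 = 0.7515·Km + 99.2, so (4.677 − 0.7515)·Km = 99.2 − 21.0.
Km = 78.20/3.926 = 19.9 nM; then Vmax = 21.0(19.9+4.49)/4.49 = 114 nmol·min⁻¹.

Km = 19.9 nM; Vmax = 114 nmol·min⁻¹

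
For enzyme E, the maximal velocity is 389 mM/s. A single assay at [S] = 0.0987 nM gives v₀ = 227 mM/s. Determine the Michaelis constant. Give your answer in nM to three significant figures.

From v = Vmax[S]/(Km+[S]), Km = [S](Vmax − v)/v.
Km = 0.0987 × (389 − 227) / 227 = 15.99/227 = 0.0704 nM.

0.0704 nM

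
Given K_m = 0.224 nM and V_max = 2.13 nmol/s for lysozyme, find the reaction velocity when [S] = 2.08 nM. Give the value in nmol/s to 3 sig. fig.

v = Vmax·[S]/(Km + [S]) = 2.13 × 2.08 / (0.224 + 2.08)
  = 4.430 / 2.304 = 1.92 nmol/s.

1.92 nmol/s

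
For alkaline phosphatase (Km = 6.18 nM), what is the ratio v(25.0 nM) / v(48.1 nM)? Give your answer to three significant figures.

The fractional saturations are [S]/(Km+[S]) = 48.1/54.28 = 0.8861 and 25.0/31.18 = 0.8018.
v₂/v₁ is just their ratio: 0.8018/0.8861 = 0.905.

0.905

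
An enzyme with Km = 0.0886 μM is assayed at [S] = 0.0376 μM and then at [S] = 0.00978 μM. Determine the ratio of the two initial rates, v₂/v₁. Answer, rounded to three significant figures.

Since Vmax cancels, v₂/v₁ = [S]₂(Km+[S]₁) / [S]₁(Km+[S]₂).
= 0.00978×(0.0886+0.0376) / (0.0376×(0.0886+0.00978)) = 0.001234/0.003699 = 0.334.

0.334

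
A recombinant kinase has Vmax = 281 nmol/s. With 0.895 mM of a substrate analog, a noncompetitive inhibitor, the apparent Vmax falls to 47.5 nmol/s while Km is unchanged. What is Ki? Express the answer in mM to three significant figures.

Noncompetitive: Vmax,app = Vmax/α with α = 1 + [I]/Ki.
α = Vmax/Vmax,app = 281/47.5 = 5.916.
Since α = 1 + [I]/Ki, [I]/Ki = 5.916 − 1 = 4.916 and Ki = 0.895/4.916 = 0.182 mM.

0.182 mM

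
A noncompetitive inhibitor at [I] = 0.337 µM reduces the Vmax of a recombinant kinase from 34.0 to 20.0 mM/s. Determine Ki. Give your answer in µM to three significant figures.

Noncompetitive: Vmax,app = Vmax/α with α = 1 + [I]/Ki.
α = Vmax/Vmax,app = 34.0/20.0 = 1.700.
Since α = 1 + [I]/Ki, [I]/Ki = 1.700 − 1 = 0.7000 and Ki = 0.337/0.7000 = 0.481 µM.

0.481 µM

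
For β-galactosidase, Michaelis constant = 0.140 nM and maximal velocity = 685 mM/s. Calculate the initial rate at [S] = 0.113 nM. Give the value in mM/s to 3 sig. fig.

v = Vmax·[S]/(Km + [S]) = 685 × 0.113 / (0.140 + 0.113)
  = 77.40 / 0.2530 = 306 mM/s.

306 mM/s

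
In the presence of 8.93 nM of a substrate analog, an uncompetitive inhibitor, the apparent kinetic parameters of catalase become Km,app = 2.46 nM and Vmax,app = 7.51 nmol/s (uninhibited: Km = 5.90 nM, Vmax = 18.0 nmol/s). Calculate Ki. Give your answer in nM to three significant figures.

6.39 nM

Uncompetitive: Vmax,app = Vmax/α (and Km,app = Km/α) with α = 1 + [I]/Ki.
α = Vmax/Vmax,app = 18.0/7.51 = 2.397.
Since α = 1 + [I]/Ki, [I]/Ki = 2.397 − 1 = 1.397 and Ki = 8.93/1.397 = 6.39 nM.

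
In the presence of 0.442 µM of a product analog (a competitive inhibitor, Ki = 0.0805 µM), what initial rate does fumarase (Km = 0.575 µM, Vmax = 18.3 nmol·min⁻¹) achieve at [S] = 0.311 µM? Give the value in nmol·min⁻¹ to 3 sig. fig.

With α = 1 + [I]/Ki = 1 + 0.442/0.0805 = 6.491, the competitive rate law is v = Vmax[S] / (αKm + [S]).
v = 18.3×0.311 / (6.491×0.575 + 0.311) = 5.691/4.043 = 1.41 nmol·min⁻¹.

1.41 nmol·min⁻¹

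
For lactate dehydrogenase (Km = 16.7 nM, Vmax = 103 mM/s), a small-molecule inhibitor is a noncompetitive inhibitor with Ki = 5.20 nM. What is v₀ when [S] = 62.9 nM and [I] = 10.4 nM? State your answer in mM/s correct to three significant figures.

With α = 1 + [I]/Ki = 1 + 10.4/5.20 = 3.000, the noncompetitive rate law is v = (Vmax/α)·[S] / (Km + [S]).
v = (103/3.000)×62.9 / (16.7 + 62.9) = 2160/79.60 = 27.1 mM/s.

27.1 mM/s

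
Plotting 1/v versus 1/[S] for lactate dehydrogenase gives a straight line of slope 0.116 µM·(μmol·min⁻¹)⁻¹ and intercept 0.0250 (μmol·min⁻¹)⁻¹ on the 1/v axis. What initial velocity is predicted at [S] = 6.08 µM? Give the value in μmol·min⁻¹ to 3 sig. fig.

22.7 μmol·min⁻¹

The y-intercept is 1/Vmax, so Vmax = 1/0.0250 = 40.0 μmol·min⁻¹.
The slope is Km/Vmax, so Km = 0.116 × 40.0 = 4.64 µM.
Then v = 40.0 × 6.08/(4.64 + 6.08) = 22.7 μmol·min⁻¹.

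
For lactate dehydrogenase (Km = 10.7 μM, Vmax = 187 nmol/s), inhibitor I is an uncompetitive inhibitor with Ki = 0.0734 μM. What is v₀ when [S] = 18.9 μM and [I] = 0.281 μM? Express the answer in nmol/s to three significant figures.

α = 1 + [I]/Ki = 1 + 0.281/0.0734 = 4.828.
For an uncompetitive inhibitor, both parameters are divided by α, giving Vmax/α and Km/α: Km,app = 2.22 μM, Vmax,app = 38.7 nmol/s.
v = Vmax,app·[S]/(Km,app + [S]) = 38.7 × 18.9/(2.22 + 18.9) = 34.7 nmol/s.

34.7 nmol/s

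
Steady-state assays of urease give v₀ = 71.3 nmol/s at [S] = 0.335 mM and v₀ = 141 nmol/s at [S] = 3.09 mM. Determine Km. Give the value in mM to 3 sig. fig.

0.417 mM

From v = Vmax[S]/(Km+[S]), each point gives Vmax = v(Km+[S])/[S].
Equating: 71.3(Km+0.335)/0.335 = 141(Km+3.09)/3.09.
212.8·Km + 71.3 = 45.63·Km + 141, so (212.8 − 45.63)·Km = 141 − 71.3.
Km = 69.70/167.2 = 0.417 mM; then Vmax = 71.3(0.417+0.335)/0.335 = 160 nmol/s.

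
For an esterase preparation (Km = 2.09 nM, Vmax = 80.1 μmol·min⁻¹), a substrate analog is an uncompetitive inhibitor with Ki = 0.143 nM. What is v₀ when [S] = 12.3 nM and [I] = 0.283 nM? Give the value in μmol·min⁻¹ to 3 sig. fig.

α = 1 + [I]/Ki = 1 + 0.283/0.143 = 2.979.
For an uncompetitive inhibitor, both parameters are divided by α, giving Vmax/α and Km/α: Km,app = 0.702 nM, Vmax,app = 26.9 μmol·min⁻¹.
v = Vmax,app·[S]/(Km,app + [S]) = 26.9 × 12.3/(0.702 + 12.3) = 25.4 μmol·min⁻¹.

25.4 μmol·min⁻¹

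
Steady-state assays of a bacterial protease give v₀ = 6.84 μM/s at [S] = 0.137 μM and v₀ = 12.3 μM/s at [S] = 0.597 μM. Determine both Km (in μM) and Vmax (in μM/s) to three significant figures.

Km = 0.186 μM; Vmax = 16.1 μM/s

In reciprocal form, 1/v = (Km/Vmax)·(1/[S]) + 1/Vmax. The two points give (1/[S], 1/v) = (7.299, 0.1462) and (1.675, 0.08130).
Slope = (0.1462 − 0.08130)/(7.299 − 1.675) = 0.01154; intercept = 0.1462 − 0.01154×7.299 = 0.06197.
Vmax = 1/intercept = 16.1 μM/s; Km = slope × Vmax = 0.01154 × 16.1 = 0.186 μM.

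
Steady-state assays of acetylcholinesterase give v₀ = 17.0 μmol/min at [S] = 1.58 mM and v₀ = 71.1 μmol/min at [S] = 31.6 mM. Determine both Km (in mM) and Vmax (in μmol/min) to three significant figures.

In reciprocal form, 1/v = (Km/Vmax)·(1/[S]) + 1/Vmax. The two points give (1/[S], 1/v) = (0.6329, 0.05882) and (0.03165, 0.01406).
Slope = (0.05882 − 0.01406)/(0.6329 − 0.03165) = 0.07444; intercept = 0.05882 − 0.07444×0.6329 = 0.01171.
Vmax = 1/intercept = 85.4 μmol/min; Km = slope × Vmax = 0.07444 × 85.4 = 6.36 mM.

Km = 6.36 mM; Vmax = 85.4 μmol/min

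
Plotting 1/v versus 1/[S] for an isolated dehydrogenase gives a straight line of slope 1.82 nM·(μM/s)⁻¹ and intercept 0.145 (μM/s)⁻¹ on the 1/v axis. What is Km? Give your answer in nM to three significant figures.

y-intercept = 1/Vmax ⇒ Vmax = 6.90 μM/s; slope = Km/Vmax ⇒ Km = slope × Vmax.
Km = 1.82 × 6.90 = 12.6 nM.

12.6 nM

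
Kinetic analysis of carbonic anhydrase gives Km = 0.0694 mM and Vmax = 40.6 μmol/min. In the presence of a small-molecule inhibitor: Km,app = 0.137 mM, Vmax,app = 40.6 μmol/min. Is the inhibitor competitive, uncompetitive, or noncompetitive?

Km increases (0.0694 → 0.137 mM) while Vmax is unchanged — the hallmark of competitive inhibition.

competitive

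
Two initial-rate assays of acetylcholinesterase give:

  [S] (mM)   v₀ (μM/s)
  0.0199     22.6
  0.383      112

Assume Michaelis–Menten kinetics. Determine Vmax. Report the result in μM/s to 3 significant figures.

143 μM/s

In reciprocal form, 1/v = (Km/Vmax)·(1/[S]) + 1/Vmax. The two points give (1/[S], 1/v) = (50.25, 0.04425) and (2.611, 0.008929).
Slope = (0.04425 − 0.008929)/(50.25 − 2.611) = 0.0007414; intercept = 0.04425 − 0.0007414×50.25 = 0.006993.
Vmax = 1/intercept = 143 μM/s; Km = slope × Vmax = 0.0007414 × 143 = 0.106 mM.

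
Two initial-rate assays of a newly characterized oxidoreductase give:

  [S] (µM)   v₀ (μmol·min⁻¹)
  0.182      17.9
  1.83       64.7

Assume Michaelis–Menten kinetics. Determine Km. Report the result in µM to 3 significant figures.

0.743 µM

From v = Vmax[S]/(Km+[S]), each point gives Vmax = v(Km+[S])/[S].
Equating: 17.9(Km+0.182)/0.182 = 64.7(Km+1.83)/1.83.
98.35·Km + 17.9 = 35.36·Km + 64.7, so (98.35 − 35.36)·Km = 64.7 − 17.9.
Km = 46.80/63.00 = 0.743 µM; then Vmax = 17.9(0.743+0.182)/0.182 = 91.0 μmol·min⁻¹.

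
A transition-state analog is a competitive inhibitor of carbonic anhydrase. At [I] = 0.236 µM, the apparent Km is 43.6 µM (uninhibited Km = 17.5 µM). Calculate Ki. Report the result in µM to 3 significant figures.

0.158 µM

Competitive: Km,app = α·Km with α = 1 + [I]/Ki.
α = Km,app/Km = 43.6/17.5 = 2.491.
Since α = 1 + [I]/Ki, [I]/Ki = 2.491 − 1 = 1.491 and Ki = 0.236/1.491 = 0.158 µM.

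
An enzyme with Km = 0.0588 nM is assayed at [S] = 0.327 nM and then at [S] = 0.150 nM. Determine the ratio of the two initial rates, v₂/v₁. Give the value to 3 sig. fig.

0.848

Since Vmax cancels, v₂/v₁ = [S]₂(Km+[S]₁) / [S]₁(Km+[S]₂).
= 0.150×(0.0588+0.327) / (0.327×(0.0588+0.150)) = 0.05787/0.06828 = 0.848.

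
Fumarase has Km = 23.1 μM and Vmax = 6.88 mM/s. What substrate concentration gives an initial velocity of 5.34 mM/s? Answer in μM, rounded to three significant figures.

80.1 μM

The required fractional saturation is v/Vmax = 5.34/6.88 = 0.7762.
Then [S]/(Km+[S]) = 0.7762 ⇒ [S] = 23.1 × 0.7762/(1 − 0.7762) = 80.1 μM.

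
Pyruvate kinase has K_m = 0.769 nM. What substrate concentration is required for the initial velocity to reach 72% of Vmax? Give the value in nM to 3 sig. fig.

v/Vmax = [S]/(Km+[S]) = 0.72, so [S] = Km·0.72/(1 − 0.72) = 0.769 × 2.571.
[S] = 1.98 nM.

1.98 nM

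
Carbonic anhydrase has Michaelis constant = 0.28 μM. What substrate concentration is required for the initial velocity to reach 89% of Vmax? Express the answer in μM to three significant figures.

2.27 μM

v/Vmax = [S]/(Km+[S]) = 0.89, so [S] = Km·0.89/(1 − 0.89) = 0.28 × 8.091.
[S] = 2.27 μM.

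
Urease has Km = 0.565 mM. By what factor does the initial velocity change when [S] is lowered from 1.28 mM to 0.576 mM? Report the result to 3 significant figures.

0.728

Since Vmax cancels, v₂/v₁ = [S]₂(Km+[S]₁) / [S]₁(Km+[S]₂).
= 0.576×(0.565+1.28) / (1.28×(0.565+0.576)) = 1.063/1.460 = 0.728.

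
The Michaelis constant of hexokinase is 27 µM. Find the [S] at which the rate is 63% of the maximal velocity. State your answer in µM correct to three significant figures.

46.0 µM

v/Vmax = [S]/(Km+[S]) = 0.63, so [S] = Km·0.63/(1 − 0.63) = 27 × 1.703.
[S] = 46.0 µM.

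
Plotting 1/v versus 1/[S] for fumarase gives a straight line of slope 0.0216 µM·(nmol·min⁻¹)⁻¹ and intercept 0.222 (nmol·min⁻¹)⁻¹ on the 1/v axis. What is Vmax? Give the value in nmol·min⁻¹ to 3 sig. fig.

4.50 nmol·min⁻¹

The y-intercept of a Lineweaver–Burk plot equals 1/Vmax, so Vmax = 1/0.222 = 4.50 nmol·min⁻¹.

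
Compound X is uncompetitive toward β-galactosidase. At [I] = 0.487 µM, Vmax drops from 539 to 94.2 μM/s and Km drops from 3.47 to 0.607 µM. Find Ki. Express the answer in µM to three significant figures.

0.103 µM

Uncompetitive: Vmax,app = Vmax/α (and Km,app = Km/α) with α = 1 + [I]/Ki.
α = Vmax/Vmax,app = 539/94.2 = 5.722.
Ki = [I]/(α − 1) = 0.487/4.722 = 0.103 µM.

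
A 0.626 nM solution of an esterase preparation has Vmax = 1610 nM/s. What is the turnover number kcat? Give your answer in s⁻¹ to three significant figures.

kcat = Vmax/[E]total = 1610 nM/s / 0.626 nM = 2570 s⁻¹.

2570 s⁻¹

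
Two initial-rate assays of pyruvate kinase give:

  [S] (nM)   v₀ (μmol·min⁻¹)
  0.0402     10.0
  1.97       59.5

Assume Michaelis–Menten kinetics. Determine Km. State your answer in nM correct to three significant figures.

0.226 nM

From v = Vmax[S]/(Km+[S]), each point gives Vmax = v(Km+[S])/[S].
Equating: 10.0(Km+0.0402)/0.0402 = 59.5(Km+1.97)/1.97.
248.8·Km + 10.0 = 30.20·Km + 59.5, so (248.8 − 30.20)·Km = 59.5 − 10.0.
Km = 49.50/218.6 = 0.226 nM; then Vmax = 10.0(0.226+0.0402)/0.0402 = 66.3 μmol·min⁻¹.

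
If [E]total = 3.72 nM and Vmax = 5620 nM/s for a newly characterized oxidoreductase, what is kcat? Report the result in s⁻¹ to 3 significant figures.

kcat = Vmax/[E]total = 5620 nM/s / 3.72 nM = 1510 s⁻¹.

1510 s⁻¹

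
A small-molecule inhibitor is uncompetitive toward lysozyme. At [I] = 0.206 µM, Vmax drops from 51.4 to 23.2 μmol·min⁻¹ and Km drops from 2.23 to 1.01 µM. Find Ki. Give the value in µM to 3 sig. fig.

Uncompetitive: Vmax,app = Vmax/α (and Km,app = Km/α) with α = 1 + [I]/Ki.
α = Vmax/Vmax,app = 51.4/23.2 = 2.216.
Ki = [I]/(α − 1) = 0.206/1.216 = 0.169 µM.

0.169 µM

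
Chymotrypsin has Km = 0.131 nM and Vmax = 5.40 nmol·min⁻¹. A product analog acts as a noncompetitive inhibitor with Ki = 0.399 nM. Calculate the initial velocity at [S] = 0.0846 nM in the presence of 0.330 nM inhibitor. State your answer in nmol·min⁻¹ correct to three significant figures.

1.16 nmol·min⁻¹

α = 1 + [I]/Ki = 1 + 0.330/0.399 = 1.827.
For a noncompetitive inhibitor, Vmax is reduced to Vmax/α while Km is unchanged: Km,app = 0.131 nM, Vmax,app = 2.96 nmol·min⁻¹.
v = Vmax,app·[S]/(Km,app + [S]) = 2.96 × 0.0846/(0.131 + 0.0846) = 1.16 nmol·min⁻¹.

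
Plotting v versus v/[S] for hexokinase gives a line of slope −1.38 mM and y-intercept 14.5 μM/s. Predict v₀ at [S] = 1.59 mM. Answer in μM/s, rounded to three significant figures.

In the Eadie–Hofstee form v = Vmax − Km·(v/[S]), the slope is −Km and the intercept is Vmax, so Km = 1.38 mM and Vmax = 14.5 μM/s.
v = 14.5 × 1.59/(1.38 + 1.59) = 7.76 μM/s.

7.76 μM/s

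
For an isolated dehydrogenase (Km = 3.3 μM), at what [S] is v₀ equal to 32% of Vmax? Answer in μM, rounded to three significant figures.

1.55 μM

v/Vmax = [S]/(Km+[S]) = 0.32, so [S] = Km·0.32/(1 − 0.32) = 3.3 × 0.4706.
[S] = 1.55 μM.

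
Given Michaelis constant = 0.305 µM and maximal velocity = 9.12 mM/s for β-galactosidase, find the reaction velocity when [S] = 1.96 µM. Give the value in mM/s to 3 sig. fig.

7.89 mM/s

[S]/(Km+[S]) = 1.96/2.265 = 0.8653, the fractional saturation.
v = 0.8653 × Vmax = 0.8653 × 9.12 = 7.89 mM/s.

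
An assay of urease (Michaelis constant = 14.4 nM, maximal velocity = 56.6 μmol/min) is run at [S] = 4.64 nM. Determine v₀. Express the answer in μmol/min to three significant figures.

13.8 μmol/min

v = Vmax·[S]/(Km + [S]) = 56.6 × 4.64 / (14.4 + 4.64)
  = 262.6 / 19.04 = 13.8 μmol/min.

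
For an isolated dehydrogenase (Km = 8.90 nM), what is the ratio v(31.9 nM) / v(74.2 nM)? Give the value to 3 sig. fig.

Since Vmax cancels, v₂/v₁ = [S]₂(Km+[S]₁) / [S]₁(Km+[S]₂).
= 31.9×(8.90+74.2) / (74.2×(8.90+31.9)) = 2651/3027 = 0.876.

0.876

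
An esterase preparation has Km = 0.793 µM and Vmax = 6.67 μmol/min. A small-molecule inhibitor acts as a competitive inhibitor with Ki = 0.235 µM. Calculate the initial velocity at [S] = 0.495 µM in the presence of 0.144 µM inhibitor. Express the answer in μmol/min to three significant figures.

1.86 μmol/min

α = 1 + [I]/Ki = 1 + 0.144/0.235 = 1.613.
For a competitive inhibitor, Vmax is unchanged and the apparent Km becomes α·Km: Km,app = 1.28 µM, Vmax,app = 6.67 μmol/min.
v = Vmax,app·[S]/(Km,app + [S]) = 6.67 × 0.495/(1.28 + 0.495) = 1.86 μmol/min.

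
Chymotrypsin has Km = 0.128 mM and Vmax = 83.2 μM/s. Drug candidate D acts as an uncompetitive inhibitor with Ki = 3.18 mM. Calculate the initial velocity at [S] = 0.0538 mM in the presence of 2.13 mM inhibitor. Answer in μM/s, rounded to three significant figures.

20.5 μM/s

α = 1 + [I]/Ki = 1 + 2.13/3.18 = 1.670.
For an uncompetitive inhibitor, both parameters are divided by α, giving Vmax/α and Km/α: Km,app = 0.0767 mM, Vmax,app = 49.8 μM/s.
v = Vmax,app·[S]/(Km,app + [S]) = 49.8 × 0.0538/(0.0767 + 0.0538) = 20.5 μM/s.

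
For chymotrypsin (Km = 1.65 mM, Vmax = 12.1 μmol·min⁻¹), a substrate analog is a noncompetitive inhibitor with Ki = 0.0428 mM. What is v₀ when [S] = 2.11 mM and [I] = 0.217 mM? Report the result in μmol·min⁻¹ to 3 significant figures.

1.12 μmol·min⁻¹

With α = 1 + [I]/Ki = 1 + 0.217/0.0428 = 6.070, the noncompetitive rate law is v = (Vmax/α)·[S] / (Km + [S]).
v = (12.1/6.070)×2.11 / (1.65 + 2.11) = 4.206/3.760 = 1.12 μmol·min⁻¹.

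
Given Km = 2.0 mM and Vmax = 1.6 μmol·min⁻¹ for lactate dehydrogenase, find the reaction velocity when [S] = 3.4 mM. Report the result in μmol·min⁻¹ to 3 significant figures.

[S]/(Km+[S]) = 3.4/5.400 = 0.6296, the fractional saturation.
v = 0.6296 × Vmax = 0.6296 × 1.6 = 1.01 μmol·min⁻¹.

1.01 μmol·min⁻¹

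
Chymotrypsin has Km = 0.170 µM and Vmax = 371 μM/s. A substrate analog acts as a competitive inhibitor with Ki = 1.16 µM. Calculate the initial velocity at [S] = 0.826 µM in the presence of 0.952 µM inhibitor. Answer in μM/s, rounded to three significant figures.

With α = 1 + [I]/Ki = 1 + 0.952/1.16 = 1.821, the competitive rate law is v = Vmax[S] / (αKm + [S]).
v = 371×0.826 / (1.821×0.170 + 0.826) = 306.4/1.136 = 270 μM/s.

270 μM/s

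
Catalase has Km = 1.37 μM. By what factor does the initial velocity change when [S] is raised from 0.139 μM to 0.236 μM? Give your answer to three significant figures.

1.60

Since Vmax cancels, v₂/v₁ = [S]₂(Km+[S]₁) / [S]₁(Km+[S]₂).
= 0.236×(1.37+0.139) / (0.139×(1.37+0.236)) = 0.3561/0.2232 = 1.60.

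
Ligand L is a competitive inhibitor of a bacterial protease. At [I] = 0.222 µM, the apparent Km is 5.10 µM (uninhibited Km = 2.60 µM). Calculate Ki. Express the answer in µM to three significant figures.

0.231 µM

Competitive: Km,app = α·Km with α = 1 + [I]/Ki.
α = Km,app/Km = 5.10/2.60 = 1.962.
Since α = 1 + [I]/Ki, [I]/Ki = 1.962 − 1 = 0.9615 and Ki = 0.222/0.9615 = 0.231 µM.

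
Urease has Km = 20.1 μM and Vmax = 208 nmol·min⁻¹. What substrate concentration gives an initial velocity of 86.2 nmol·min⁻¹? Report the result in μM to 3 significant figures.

14.2 μM

The required fractional saturation is v/Vmax = 86.2/208 = 0.4144.
Then [S]/(Km+[S]) = 0.4144 ⇒ [S] = 20.1 × 0.4144/(1 − 0.4144) = 14.2 μM.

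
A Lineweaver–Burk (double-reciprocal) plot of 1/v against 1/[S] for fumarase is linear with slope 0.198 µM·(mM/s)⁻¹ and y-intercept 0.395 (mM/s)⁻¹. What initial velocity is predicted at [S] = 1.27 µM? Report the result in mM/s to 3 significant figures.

The y-intercept is 1/Vmax, so Vmax = 1/0.395 = 2.53 mM/s.
The slope is Km/Vmax, so Km = 0.198 × 2.53 = 0.501 µM.
Then v = 2.53 × 1.27/(0.501 + 1.27) = 1.82 mM/s.

1.82 mM/s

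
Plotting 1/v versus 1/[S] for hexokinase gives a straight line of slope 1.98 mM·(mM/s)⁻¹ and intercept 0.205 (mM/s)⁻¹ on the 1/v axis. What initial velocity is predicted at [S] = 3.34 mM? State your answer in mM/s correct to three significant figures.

1.25 mM/s

The y-intercept is 1/Vmax, so Vmax = 1/0.205 = 4.88 mM/s.
The slope is Km/Vmax, so Km = 1.98 × 4.88 = 9.66 mM.
Then v = 4.88 × 3.34/(9.66 + 3.34) = 1.25 mM/s.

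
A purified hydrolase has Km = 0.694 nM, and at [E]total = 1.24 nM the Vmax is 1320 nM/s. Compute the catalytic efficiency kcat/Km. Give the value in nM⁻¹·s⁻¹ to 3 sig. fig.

kcat = Vmax/[E]total = 1320/1.24 = 1060 s⁻¹.
kcat/Km = 1060/0.694 = 1530 nM⁻¹·s⁻¹.

1530 nM⁻¹·s⁻¹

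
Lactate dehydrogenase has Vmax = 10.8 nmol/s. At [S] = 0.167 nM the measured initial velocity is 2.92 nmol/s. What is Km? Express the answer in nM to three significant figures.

From v = Vmax[S]/(Km+[S]), Km = [S](Vmax − v)/v.
Km = 0.167 × (10.8 − 2.92) / 2.92 = 1.316/2.92 = 0.451 nM.

0.451 nM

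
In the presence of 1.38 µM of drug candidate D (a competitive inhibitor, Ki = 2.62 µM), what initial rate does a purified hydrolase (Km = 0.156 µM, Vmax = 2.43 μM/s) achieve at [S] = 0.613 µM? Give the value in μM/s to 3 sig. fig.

1.75 μM/s

α = 1 + [I]/Ki = 1 + 1.38/2.62 = 1.527.
For a competitive inhibitor, Vmax is unchanged and the apparent Km becomes α·Km: Km,app = 0.238 µM, Vmax,app = 2.43 μM/s.
v = Vmax,app·[S]/(Km,app + [S]) = 2.43 × 0.613/(0.238 + 0.613) = 1.75 μM/s.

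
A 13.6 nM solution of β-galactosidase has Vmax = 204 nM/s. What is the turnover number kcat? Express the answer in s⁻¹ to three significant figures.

15.0 s⁻¹

kcat = Vmax/[E]total = 204 nM/s / 13.6 nM = 15.0 s⁻¹.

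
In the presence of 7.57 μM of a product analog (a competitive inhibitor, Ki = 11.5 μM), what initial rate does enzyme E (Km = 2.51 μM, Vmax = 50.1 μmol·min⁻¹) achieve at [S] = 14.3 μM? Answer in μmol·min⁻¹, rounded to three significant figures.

38.8 μmol·min⁻¹

α = 1 + [I]/Ki = 1 + 7.57/11.5 = 1.658.
For a competitive inhibitor, Vmax is unchanged and the apparent Km becomes α·Km: Km,app = 4.16 μM, Vmax,app = 50.1 μmol·min⁻¹.
v = Vmax,app·[S]/(Km,app + [S]) = 50.1 × 14.3/(4.16 + 14.3) = 38.8 μmol·min⁻¹.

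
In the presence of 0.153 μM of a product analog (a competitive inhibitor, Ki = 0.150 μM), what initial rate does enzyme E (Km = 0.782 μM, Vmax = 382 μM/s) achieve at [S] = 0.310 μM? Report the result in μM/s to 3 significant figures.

62.7 μM/s

α = 1 + [I]/Ki = 1 + 0.153/0.150 = 2.020.
For a competitive inhibitor, Vmax is unchanged and the apparent Km becomes α·Km: Km,app = 1.58 μM, Vmax,app = 382 μM/s.
v = Vmax,app·[S]/(Km,app + [S]) = 382 × 0.310/(1.58 + 0.310) = 62.7 μM/s.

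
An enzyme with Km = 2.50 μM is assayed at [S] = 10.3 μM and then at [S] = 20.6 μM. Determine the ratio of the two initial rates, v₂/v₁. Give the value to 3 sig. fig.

The fractional saturations are [S]/(Km+[S]) = 10.3/12.80 = 0.8047 and 20.6/23.10 = 0.8918.
v₂/v₁ is just their ratio: 0.8918/0.8047 = 1.11.

1.11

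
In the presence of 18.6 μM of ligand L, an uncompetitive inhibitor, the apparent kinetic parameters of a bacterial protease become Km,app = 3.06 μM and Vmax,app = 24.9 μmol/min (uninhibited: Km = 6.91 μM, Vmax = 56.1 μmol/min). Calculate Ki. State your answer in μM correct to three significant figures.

Uncompetitive: Vmax,app = Vmax/α (and Km,app = Km/α) with α = 1 + [I]/Ki.
α = Vmax/Vmax,app = 56.1/24.9 = 2.253.
Since α = 1 + [I]/Ki, [I]/Ki = 2.253 − 1 = 1.253 and Ki = 18.6/1.253 = 14.8 μM.

14.8 μM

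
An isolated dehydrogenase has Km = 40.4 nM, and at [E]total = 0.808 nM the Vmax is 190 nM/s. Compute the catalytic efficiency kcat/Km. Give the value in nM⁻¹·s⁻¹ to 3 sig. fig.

kcat = Vmax/[E]total = 190/0.808 = 235 s⁻¹.
kcat/Km = 235/40.4 = 5.82 nM⁻¹·s⁻¹.

5.82 nM⁻¹·s⁻¹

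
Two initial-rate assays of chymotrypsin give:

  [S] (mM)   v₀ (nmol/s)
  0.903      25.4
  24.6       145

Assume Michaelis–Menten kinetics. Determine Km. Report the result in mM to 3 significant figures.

In reciprocal form, 1/v = (Km/Vmax)·(1/[S]) + 1/Vmax. The two points give (1/[S], 1/v) = (1.107, 0.03937) and (0.04065, 0.006897).
Slope = (0.03937 − 0.006897)/(1.107 − 0.04065) = 0.03044; intercept = 0.03937 − 0.03044×1.107 = 0.005659.
Vmax = 1/intercept = 177 nmol/s; Km = slope × Vmax = 0.03044 × 177 = 5.38 mM.

5.38 mM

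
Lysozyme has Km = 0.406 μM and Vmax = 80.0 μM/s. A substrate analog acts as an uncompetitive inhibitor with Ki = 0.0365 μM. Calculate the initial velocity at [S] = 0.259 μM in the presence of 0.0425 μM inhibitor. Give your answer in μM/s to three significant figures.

α = 1 + [I]/Ki = 1 + 0.0425/0.0365 = 2.164.
For an uncompetitive inhibitor, both parameters are divided by α, giving Vmax/α and Km/α: Km,app = 0.188 μM, Vmax,app = 37.0 μM/s.
v = Vmax,app·[S]/(Km,app + [S]) = 37.0 × 0.259/(0.188 + 0.259) = 21.4 μM/s.

21.4 μM/s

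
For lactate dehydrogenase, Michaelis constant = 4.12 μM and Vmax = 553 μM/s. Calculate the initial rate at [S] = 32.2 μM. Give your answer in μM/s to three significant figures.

v = Vmax·[S]/(Km + [S]) = 553 × 32.2 / (4.12 + 32.2)
  = 17810 / 36.32 = 490 μM/s.

490 μM/s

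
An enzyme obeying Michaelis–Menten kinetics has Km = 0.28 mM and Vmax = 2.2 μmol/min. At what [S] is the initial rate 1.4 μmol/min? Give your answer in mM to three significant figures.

0.490 mM

Rearranging v = Vmax[S]/(Km+[S]) gives [S] = Km·v/(Vmax − v).
[S] = 0.28 × 1.4 / (2.2 − 1.4) = 0.3920/0.8000 = 0.490 mM.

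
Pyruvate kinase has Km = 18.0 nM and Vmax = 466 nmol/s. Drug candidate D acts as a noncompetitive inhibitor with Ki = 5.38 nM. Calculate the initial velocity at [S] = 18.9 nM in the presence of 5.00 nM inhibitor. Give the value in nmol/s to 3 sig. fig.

α = 1 + [I]/Ki = 1 + 5.00/5.38 = 1.929.
For a noncompetitive inhibitor, Vmax is reduced to Vmax/α while Km is unchanged: Km,app = 18.0 nM, Vmax,app = 242 nmol/s.
v = Vmax,app·[S]/(Km,app + [S]) = 242 × 18.9/(18.0 + 18.9) = 124 nmol/s.

124 nmol/s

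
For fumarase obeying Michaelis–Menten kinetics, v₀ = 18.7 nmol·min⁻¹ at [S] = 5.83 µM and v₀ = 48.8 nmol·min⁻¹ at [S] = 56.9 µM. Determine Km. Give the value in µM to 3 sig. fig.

In reciprocal form, 1/v = (Km/Vmax)·(1/[S]) + 1/Vmax. The two points give (1/[S], 1/v) = (0.1715, 0.05348) and (0.01757, 0.02049).
Slope = (0.05348 − 0.02049)/(0.1715 − 0.01757) = 0.2142; intercept = 0.05348 − 0.2142×0.1715 = 0.01673.
Vmax = 1/intercept = 59.8 nmol·min⁻¹; Km = slope × Vmax = 0.2142 × 59.8 = 12.8 µM.

12.8 µM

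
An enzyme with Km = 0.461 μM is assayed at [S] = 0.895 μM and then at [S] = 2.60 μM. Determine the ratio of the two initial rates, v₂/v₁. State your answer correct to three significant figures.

1.29

The fractional saturations are [S]/(Km+[S]) = 0.895/1.356 = 0.6600 and 2.60/3.061 = 0.8494.
v₂/v₁ is just their ratio: 0.8494/0.6600 = 1.29.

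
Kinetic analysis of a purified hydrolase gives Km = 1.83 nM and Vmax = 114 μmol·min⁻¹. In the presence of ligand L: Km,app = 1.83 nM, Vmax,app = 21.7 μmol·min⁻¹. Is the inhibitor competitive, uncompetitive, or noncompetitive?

Vmax decreases (114 → 21.7 μmol·min⁻¹) while Km is unchanged — pure noncompetitive inhibition.

noncompetitive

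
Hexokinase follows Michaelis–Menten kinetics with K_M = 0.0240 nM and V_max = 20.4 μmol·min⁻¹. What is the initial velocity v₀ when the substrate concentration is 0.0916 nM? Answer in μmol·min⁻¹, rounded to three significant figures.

16.2 μmol·min⁻¹

[S]/(Km+[S]) = 0.0916/0.1156 = 0.7924, the fractional saturation.
v = 0.7924 × Vmax = 0.7924 × 20.4 = 16.2 μmol·min⁻¹.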